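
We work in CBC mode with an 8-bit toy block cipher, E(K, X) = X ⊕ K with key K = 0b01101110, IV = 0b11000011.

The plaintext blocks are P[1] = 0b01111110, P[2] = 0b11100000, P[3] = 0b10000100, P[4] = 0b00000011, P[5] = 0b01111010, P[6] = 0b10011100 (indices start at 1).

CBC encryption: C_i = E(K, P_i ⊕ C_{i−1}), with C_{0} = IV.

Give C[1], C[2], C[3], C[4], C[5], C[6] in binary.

C[1]: P[1] ⊕ 0b11000011 = 0b10111101; E(K, 0b10111101) = 0b11010011.
C[2]: P[2] ⊕ 0b11010011 = 0b00110011; E(K, 0b00110011) = 0b01011101.
C[3]: P[3] ⊕ 0b01011101 = 0b11011001; E(K, 0b11011001) = 0b10110111.
C[4]: P[4] ⊕ 0b10110111 = 0b10110100; E(K, 0b10110100) = 0b11011010.
C[5]: P[5] ⊕ 0b11011010 = 0b10100000; E(K, 0b10100000) = 0b11001110.
C[6]: P[6] ⊕ 0b11001110 = 0b01010010; E(K, 0b01010010) = 0b00111100.

C[1] = 0b11010011, C[2] = 0b01011101, C[3] = 0b10110111, C[4] = 0b11011010, C[5] = 0b11001110, C[6] = 0b00111100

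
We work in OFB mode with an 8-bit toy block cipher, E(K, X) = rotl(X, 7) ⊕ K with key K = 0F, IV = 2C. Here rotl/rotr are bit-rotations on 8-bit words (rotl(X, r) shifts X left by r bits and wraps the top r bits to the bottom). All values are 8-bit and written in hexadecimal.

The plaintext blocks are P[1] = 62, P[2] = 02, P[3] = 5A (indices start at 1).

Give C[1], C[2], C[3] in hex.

OFB encryption: S_i = E(K, S_{i−1}) with S_{0} = IV; C_i = P_i ⊕ S_i.
C[1]: S = E(K, 2C) = 19; 62 ⊕ 19 = 7B.
C[2]: S = E(K, 19) = 83; 02 ⊕ 83 = 81.
C[3]: S = E(K, 83) = CE; 5A ⊕ CE = 94.

C[1] = 7B, C[2] = 81, C[3] = 94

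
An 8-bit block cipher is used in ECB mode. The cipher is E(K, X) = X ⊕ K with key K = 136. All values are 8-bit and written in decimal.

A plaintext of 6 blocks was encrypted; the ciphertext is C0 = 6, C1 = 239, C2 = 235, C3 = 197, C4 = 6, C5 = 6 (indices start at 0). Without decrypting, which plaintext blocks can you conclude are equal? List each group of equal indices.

P0 = P4 = P5

ECB encrypts each block independently with the same key, so equal ciphertext blocks imply equal plaintext blocks.
C0 = C4 = C5 = 6, so P0 = P4 = P5.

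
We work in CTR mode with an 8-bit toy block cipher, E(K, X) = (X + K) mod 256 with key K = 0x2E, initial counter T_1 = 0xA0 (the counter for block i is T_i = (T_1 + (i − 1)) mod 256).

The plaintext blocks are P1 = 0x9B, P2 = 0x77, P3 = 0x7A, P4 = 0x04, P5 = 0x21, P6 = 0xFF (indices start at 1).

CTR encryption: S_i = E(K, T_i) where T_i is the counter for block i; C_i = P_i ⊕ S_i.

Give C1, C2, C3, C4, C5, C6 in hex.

C1 = 0x55, C2 = 0xB8, C3 = 0xAA, C4 = 0xD5, C5 = 0xF3, C6 = 0x2C

C1: T = 0xA0, S = E(K, T) = 0xCE; 0x9B ⊕ 0xCE = 0x55.
C2: T = 0xA1, S = E(K, T) = 0xCF; 0x77 ⊕ 0xCF = 0xB8.
C3: T = 0xA2, S = E(K, T) = 0xD0; 0x7A ⊕ 0xD0 = 0xAA.
C4: T = 0xA3, S = E(K, T) = 0xD1; 0x04 ⊕ 0xD1 = 0xD5.
C5: T = 0xA4, S = E(K, T) = 0xD2; 0x21 ⊕ 0xD2 = 0xF3.
C6: T = 0xA5, S = E(K, T) = 0xD3; 0xFF ⊕ 0xD3 = 0x2C.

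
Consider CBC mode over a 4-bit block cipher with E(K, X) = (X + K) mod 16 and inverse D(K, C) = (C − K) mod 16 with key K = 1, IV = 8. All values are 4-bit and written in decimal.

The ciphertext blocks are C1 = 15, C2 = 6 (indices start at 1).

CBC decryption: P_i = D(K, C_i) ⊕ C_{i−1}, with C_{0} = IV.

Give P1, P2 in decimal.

P1: D(K, 15) = 14; 14 ⊕ 8 = 6.
P2: D(K, 6) = 5; 5 ⊕ 15 = 10.

P1 = 6, P2 = 10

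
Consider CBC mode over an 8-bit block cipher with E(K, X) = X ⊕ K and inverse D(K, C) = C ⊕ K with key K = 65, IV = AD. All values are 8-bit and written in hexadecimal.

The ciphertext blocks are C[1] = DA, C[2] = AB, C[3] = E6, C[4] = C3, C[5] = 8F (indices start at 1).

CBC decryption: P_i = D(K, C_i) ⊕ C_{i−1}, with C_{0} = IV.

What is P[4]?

P[4] = 40

P[4]: D(K, C3) = A6; A6 ⊕ E6 = 40.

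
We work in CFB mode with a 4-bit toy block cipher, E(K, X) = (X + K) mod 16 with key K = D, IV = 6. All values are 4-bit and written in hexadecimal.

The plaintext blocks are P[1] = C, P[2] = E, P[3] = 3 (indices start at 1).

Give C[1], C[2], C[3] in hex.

CFB encryption: C_i = P_i ⊕ E(K, C_{i−1}), with C_{0} = IV.
C[1]: E(K, 6) = 3; C ⊕ 3 = F.
C[2]: E(K, F) = C; E ⊕ C = 2.
C[3]: E(K, 2) = F; 3 ⊕ F = C.

C[1] = F, C[2] = 2, C[3] = C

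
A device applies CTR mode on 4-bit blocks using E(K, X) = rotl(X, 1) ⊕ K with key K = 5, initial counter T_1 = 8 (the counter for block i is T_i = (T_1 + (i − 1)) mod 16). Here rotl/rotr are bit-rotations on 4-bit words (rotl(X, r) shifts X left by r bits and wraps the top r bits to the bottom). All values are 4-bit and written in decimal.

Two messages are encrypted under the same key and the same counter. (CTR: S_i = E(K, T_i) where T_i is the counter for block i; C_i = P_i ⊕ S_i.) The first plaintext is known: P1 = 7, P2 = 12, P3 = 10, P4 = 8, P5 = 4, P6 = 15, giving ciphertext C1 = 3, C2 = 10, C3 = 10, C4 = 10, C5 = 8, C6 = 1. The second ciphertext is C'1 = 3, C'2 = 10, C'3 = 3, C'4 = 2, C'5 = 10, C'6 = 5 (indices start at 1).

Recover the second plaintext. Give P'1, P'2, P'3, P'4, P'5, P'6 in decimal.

In CTR with a reused counter, both messages share the same keystream S_i, so C_i ⊕ C'_i = P_i ⊕ P'_i and thus P'_i = P_i ⊕ C_i ⊕ C'_i.
P'1: 7 ⊕ 3 ⊕ 3 = 7.
P'2: 12 ⊕ 10 ⊕ 10 = 12.
P'3: 10 ⊕ 10 ⊕ 3 = 3.
P'4: 8 ⊕ 10 ⊕ 2 = 0.
P'5: 4 ⊕ 8 ⊕ 10 = 6.
P'6: 15 ⊕ 1 ⊕ 5 = 11.

P'1 = 7, P'2 = 12, P'3 = 3, P'4 = 0, P'5 = 6, P'6 = 11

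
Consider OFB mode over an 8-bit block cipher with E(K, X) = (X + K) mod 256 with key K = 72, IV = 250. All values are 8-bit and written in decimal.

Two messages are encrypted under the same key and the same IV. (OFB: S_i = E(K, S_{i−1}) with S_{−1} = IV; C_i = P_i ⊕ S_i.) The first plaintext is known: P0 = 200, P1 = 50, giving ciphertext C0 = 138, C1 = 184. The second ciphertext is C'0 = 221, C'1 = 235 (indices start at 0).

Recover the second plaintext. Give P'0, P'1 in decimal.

In OFB with a reused IV, both messages share the same keystream S_i, so C_i ⊕ C'_i = P_i ⊕ P'_i and thus P'_i = P_i ⊕ C_i ⊕ C'_i.
P'0: 200 ⊕ 138 ⊕ 221 = 159.
P'1: 50 ⊕ 184 ⊕ 235 = 97.

P'0 = 159, P'1 = 97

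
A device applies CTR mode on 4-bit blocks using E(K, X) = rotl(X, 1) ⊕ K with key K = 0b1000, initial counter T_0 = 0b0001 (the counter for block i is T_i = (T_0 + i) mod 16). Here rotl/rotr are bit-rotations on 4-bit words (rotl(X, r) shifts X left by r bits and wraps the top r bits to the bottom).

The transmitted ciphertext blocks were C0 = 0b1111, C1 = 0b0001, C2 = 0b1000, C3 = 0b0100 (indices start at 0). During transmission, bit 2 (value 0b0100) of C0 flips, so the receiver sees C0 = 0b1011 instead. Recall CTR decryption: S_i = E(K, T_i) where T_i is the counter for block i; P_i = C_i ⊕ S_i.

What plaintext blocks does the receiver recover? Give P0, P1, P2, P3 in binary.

P0 = 0b0001, P1 = 0b1101, P2 = 0b0110, P3 = 0b0100

Only C0 changed, to 0b1011. In CTR, a change in C_i flips the same bit in P_i only; the keystream is unaffected. Decrypting the received ciphertext:
P0: T = 0b0001, S = E(K, T) = 0b1010; 0b1011 ⊕ 0b1010 = 0b0001.
P1: T = 0b0010, S = E(K, T) = 0b1100; 0b0001 ⊕ 0b1100 = 0b1101.
P2: T = 0b0011, S = E(K, T) = 0b1110; 0b1000 ⊕ 0b1110 = 0b0110.
P3: T = 0b0100, S = E(K, T) = 0b0000; 0b0100 ⊕ 0b0000 = 0b0100.
Blocks that differ from the original plaintext: P0.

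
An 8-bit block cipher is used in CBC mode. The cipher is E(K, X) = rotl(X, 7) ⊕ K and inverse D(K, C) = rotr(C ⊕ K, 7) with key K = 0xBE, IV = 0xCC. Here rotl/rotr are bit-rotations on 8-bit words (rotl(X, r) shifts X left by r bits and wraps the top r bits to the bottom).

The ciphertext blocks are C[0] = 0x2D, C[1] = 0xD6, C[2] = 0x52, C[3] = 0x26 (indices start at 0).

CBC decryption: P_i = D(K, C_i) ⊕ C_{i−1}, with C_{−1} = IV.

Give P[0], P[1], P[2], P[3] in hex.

P[0] = 0xEB, P[1] = 0xFD, P[2] = 0x0F, P[3] = 0x63

P[0]: D(K, 0x2D) = 0x27; 0x27 ⊕ 0xCC = 0xEB.
P[1]: D(K, 0xD6) = 0xD0; 0xD0 ⊕ 0x2D = 0xFD.
P[2]: D(K, 0x52) = 0xD9; 0xD9 ⊕ 0xD6 = 0x0F.
P[3]: D(K, 0x26) = 0x31; 0x31 ⊕ 0x52 = 0x63.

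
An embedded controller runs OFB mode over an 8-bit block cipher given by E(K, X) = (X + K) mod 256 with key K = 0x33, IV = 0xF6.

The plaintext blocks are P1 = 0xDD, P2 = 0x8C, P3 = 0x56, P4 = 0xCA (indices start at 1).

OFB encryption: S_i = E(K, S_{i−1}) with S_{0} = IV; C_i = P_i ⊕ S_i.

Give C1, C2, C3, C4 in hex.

C1 = 0xF4, C2 = 0xD0, C3 = 0xD9, C4 = 0x08

C1: S = E(K, 0xF6) = 0x29; 0xDD ⊕ 0x29 = 0xF4.
C2: S = E(K, 0x29) = 0x5C; 0x8C ⊕ 0x5C = 0xD0.
C3: S = E(K, 0x5C) = 0x8F; 0x56 ⊕ 0x8F = 0xD9.
C4: S = E(K, 0x8F) = 0xC2; 0xCA ⊕ 0xC2 = 0x08.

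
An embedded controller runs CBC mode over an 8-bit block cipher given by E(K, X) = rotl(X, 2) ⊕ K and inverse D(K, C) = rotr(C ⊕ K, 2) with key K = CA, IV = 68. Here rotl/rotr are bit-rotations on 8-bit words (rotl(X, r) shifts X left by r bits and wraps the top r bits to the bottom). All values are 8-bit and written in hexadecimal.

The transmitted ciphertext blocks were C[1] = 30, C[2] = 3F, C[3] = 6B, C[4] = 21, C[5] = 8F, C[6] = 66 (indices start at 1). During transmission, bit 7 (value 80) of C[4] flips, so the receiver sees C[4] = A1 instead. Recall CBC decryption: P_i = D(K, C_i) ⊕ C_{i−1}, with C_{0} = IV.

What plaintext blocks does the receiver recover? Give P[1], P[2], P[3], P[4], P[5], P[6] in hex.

P[1] = D6, P[2] = 4D, P[3] = 57, P[4] = B1, P[5] = F0, P[6] = A4

Only C[4] changed, to A1. In CBC, a change in C_i garbles P_i and flips the same bit in P_{i+1}. Decrypting the received ciphertext:
P[1]: D(K, 30) = BE; BE ⊕ 68 = D6.
P[2]: D(K, 3F) = 7D; 7D ⊕ 30 = 4D.
P[3]: D(K, 6B) = 68; 68 ⊕ 3F = 57.
P[4]: D(K, A1) = DA; DA ⊕ 6B = B1.
P[5]: D(K, 8F) = 51; 51 ⊕ A1 = F0.
P[6]: D(K, 66) = 2B; 2B ⊕ 8F = A4.
Blocks that differ from the original plaintext: P[4], P[5].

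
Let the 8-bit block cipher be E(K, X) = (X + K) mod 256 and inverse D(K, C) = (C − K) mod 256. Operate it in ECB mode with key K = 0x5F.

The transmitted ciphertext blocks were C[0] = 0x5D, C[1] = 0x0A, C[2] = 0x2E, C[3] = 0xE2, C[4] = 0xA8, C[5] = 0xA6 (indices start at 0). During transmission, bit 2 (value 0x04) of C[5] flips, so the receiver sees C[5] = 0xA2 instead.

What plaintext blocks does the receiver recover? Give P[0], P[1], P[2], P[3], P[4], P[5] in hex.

ECB decryption: P_i = D(K, C_i).
Only C[5] changed, to 0xA2. In ECB, a change in C_i affects only P_i. Decrypting the received ciphertext:
P[0]: D(K, 0x5D) = 0xFE.
P[1]: D(K, 0x0A) = 0xAB.
P[2]: D(K, 0x2E) = 0xCF.
P[3]: D(K, 0xE2) = 0x83.
P[4]: D(K, 0xA8) = 0x49.
P[5]: D(K, 0xA2) = 0x43.
Blocks that differ from the original plaintext: P[5].

P[0] = 0xFE, P[1] = 0xAB, P[2] = 0xCF, P[3] = 0x83, P[4] = 0x49, P[5] = 0x43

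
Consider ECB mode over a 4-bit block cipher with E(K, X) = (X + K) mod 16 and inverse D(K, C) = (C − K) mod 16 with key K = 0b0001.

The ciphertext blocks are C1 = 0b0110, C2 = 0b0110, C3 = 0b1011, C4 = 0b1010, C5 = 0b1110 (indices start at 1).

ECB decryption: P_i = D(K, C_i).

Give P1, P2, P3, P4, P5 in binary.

P1: D(K, 0b0110) = 0b0101.
P2: D(K, 0b0110) = 0b0101.
P3: D(K, 0b1011) = 0b1010.
P4: D(K, 0b1010) = 0b1001.
P5: D(K, 0b1110) = 0b1101.

P1 = 0b0101, P2 = 0b0101, P3 = 0b1010, P4 = 0b1001, P5 = 0b1101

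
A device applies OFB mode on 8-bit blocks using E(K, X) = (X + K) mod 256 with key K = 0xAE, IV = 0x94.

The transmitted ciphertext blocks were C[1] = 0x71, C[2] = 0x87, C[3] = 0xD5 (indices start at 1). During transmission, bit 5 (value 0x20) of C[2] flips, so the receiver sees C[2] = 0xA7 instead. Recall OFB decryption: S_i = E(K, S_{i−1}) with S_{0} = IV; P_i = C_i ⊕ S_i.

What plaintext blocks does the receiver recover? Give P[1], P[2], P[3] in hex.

Only C[2] changed, to 0xA7. In OFB, a change in C_i flips the same bit in P_i only; the keystream is unaffected. Decrypting the received ciphertext:
P[1]: S = E(K, 0x94) = 0x42; 0x71 ⊕ 0x42 = 0x33.
P[2]: S = E(K, 0x42) = 0xF0; 0xA7 ⊕ 0xF0 = 0x57.
P[3]: S = E(K, 0xF0) = 0x9E; 0xD5 ⊕ 0x9E = 0x4B.
Blocks that differ from the original plaintext: P[2].

P[1] = 0x33, P[2] = 0x57, P[3] = 0x4B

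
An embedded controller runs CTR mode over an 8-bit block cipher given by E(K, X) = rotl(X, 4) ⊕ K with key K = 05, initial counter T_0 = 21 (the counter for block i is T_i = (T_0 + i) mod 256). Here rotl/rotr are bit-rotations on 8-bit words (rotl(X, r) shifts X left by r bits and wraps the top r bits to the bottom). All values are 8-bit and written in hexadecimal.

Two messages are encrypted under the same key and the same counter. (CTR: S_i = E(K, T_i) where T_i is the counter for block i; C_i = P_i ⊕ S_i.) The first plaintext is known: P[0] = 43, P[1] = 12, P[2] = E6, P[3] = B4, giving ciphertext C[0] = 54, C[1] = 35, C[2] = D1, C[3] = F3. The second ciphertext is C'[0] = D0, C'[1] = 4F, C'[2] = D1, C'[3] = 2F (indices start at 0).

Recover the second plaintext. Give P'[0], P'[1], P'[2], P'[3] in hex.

In CTR with a reused counter, both messages share the same keystream S_i, so C_i ⊕ C'_i = P_i ⊕ P'_i and thus P'_i = P_i ⊕ C_i ⊕ C'_i.
P'[0]: 43 ⊕ 54 ⊕ D0 = C7.
P'[1]: 12 ⊕ 35 ⊕ 4F = 68.
P'[2]: E6 ⊕ D1 ⊕ D1 = E6.
P'[3]: B4 ⊕ F3 ⊕ 2F = 68.

P'[0] = C7, P'[1] = 68, P'[2] = E6, P'[3] = 68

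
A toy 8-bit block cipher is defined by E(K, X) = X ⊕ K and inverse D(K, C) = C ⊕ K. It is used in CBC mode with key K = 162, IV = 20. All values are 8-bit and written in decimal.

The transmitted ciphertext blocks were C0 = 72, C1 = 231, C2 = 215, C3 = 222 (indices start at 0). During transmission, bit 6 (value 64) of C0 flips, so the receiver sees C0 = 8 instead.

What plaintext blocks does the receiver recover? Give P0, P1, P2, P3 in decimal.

CBC decryption: P_i = D(K, C_i) ⊕ C_{i−1}, with C_{−1} = IV.
Only C0 changed, to 8. In CBC, a change in C_i garbles P_i and flips the same bit in P_{i+1}. Decrypting the received ciphertext:
P0: D(K, 8) = 170; 170 ⊕ 20 = 190.
P1: D(K, 231) = 69; 69 ⊕ 8 = 77.
P2: D(K, 215) = 117; 117 ⊕ 231 = 146.
P3: D(K, 222) = 124; 124 ⊕ 215 = 171.
Blocks that differ from the original plaintext: P0, P1.

P0 = 190, P1 = 77, P2 = 146, P3 = 171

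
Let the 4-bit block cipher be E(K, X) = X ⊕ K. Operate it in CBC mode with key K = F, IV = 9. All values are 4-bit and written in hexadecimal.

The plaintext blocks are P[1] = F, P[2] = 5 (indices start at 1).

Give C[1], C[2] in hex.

C[1] = 9, C[2] = 3

CBC encryption: C_i = E(K, P_i ⊕ C_{i−1}), with C_{0} = IV.
C[1]: P[1] ⊕ 9 = 6; E(K, 6) = 9.
C[2]: P[2] ⊕ 9 = C; E(K, C) = 3.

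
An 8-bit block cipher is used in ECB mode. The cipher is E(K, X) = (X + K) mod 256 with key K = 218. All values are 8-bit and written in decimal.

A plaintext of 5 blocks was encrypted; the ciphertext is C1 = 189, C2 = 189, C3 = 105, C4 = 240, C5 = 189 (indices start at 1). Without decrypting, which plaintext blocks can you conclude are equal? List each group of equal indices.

P1 = P2 = P5

ECB encrypts each block independently with the same key, so equal ciphertext blocks imply equal plaintext blocks.
C1 = C2 = C5 = 189, so P1 = P2 = P5.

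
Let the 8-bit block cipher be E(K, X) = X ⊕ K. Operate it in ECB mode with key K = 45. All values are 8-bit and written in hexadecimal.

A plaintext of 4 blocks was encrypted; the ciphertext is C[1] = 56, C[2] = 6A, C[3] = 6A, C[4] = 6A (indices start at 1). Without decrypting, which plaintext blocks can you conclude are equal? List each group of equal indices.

ECB encrypts each block independently with the same key, so equal ciphertext blocks imply equal plaintext blocks.
C[2] = C[3] = C[4] = 6A, so P[2] = P[3] = P[4].

P[2] = P[3] = P[4]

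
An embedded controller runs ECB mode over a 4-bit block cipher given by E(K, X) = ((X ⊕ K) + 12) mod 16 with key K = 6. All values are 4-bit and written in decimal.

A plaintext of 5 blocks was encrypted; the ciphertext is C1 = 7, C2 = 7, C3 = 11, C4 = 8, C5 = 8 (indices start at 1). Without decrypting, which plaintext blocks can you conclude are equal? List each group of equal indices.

P1 = P2; P4 = P5

ECB encrypts each block independently with the same key, so equal ciphertext blocks imply equal plaintext blocks.
C1 = C2 = 7, so P1 = P2.
C4 = C5 = 8, so P4 = P5.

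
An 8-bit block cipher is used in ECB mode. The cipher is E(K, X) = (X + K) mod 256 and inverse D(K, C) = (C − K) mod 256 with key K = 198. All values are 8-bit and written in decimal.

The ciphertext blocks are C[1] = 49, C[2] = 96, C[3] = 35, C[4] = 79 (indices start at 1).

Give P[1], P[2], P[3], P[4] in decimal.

ECB decryption: P_i = D(K, C_i).
P[1]: D(K, 49) = 107.
P[2]: D(K, 96) = 154.
P[3]: D(K, 35) = 93.
P[4]: D(K, 79) = 137.

P[1] = 107, P[2] = 154, P[3] = 93, P[4] = 137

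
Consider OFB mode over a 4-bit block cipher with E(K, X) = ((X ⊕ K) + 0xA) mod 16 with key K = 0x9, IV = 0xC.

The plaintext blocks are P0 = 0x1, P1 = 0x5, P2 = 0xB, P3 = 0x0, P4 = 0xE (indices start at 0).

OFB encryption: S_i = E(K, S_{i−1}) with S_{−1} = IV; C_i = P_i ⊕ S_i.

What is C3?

C0: S = E(K, 0xC) = 0xF; 0x1 ⊕ 0xF = 0xE.
C1: S = E(K, 0xF) = 0x0; 0x5 ⊕ 0x0 = 0x5.
C2: S = E(K, 0x0) = 0x3; 0xB ⊕ 0x3 = 0x8.
C3: S = E(K, 0x3) = 0x4; 0x0 ⊕ 0x4 = 0x4.

C3 = 0x4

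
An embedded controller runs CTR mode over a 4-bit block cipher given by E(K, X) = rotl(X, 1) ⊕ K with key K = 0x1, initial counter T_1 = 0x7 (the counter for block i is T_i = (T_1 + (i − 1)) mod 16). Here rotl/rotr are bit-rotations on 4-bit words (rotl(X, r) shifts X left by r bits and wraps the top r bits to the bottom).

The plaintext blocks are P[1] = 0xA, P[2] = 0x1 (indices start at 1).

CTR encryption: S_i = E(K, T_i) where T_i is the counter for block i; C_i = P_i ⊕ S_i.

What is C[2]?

C[1]: T = 0x7, S = E(K, T) = 0xF; 0xA ⊕ 0xF = 0x5.
C[2]: T = 0x8, S = E(K, T) = 0x0; 0x1 ⊕ 0x0 = 0x1.

C[2] = 0x1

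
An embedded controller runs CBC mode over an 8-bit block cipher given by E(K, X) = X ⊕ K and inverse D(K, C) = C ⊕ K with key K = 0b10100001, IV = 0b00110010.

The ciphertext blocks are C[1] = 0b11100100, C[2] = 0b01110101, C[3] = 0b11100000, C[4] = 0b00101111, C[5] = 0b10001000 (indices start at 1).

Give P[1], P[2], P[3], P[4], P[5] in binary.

P[1] = 0b01110111, P[2] = 0b00110000, P[3] = 0b00110100, P[4] = 0b01101110, P[5] = 0b00000110

CBC decryption: P_i = D(K, C_i) ⊕ C_{i−1}, with C_{0} = IV.
P[1]: D(K, 0b11100100) = 0b01000101; 0b01000101 ⊕ 0b00110010 = 0b01110111.
P[2]: D(K, 0b01110101) = 0b11010100; 0b11010100 ⊕ 0b11100100 = 0b00110000.
P[3]: D(K, 0b11100000) = 0b01000001; 0b01000001 ⊕ 0b01110101 = 0b00110100.
P[4]: D(K, 0b00101111) = 0b10001110; 0b10001110 ⊕ 0b11100000 = 0b01101110.
P[5]: D(K, 0b10001000) = 0b00101001; 0b00101001 ⊕ 0b00101111 = 0b00000110.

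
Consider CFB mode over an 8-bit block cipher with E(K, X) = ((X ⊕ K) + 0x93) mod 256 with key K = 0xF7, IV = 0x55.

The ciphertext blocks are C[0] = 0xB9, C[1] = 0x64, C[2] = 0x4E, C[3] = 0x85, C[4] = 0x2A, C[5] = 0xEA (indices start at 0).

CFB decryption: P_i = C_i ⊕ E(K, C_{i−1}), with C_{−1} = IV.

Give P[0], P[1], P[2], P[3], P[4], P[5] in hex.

P[0]: E(K, 0x55) = 0x35; 0xB9 ⊕ 0x35 = 0x8C.
P[1]: E(K, 0xB9) = 0xE1; 0x64 ⊕ 0xE1 = 0x85.
P[2]: E(K, 0x64) = 0x26; 0x4E ⊕ 0x26 = 0x68.
P[3]: E(K, 0x4E) = 0x4C; 0x85 ⊕ 0x4C = 0xC9.
P[4]: E(K, 0x85) = 0x05; 0x2A ⊕ 0x05 = 0x2F.
P[5]: E(K, 0x2A) = 0x70; 0xEA ⊕ 0x70 = 0x9A.

P[0] = 0x8C, P[1] = 0x85, P[2] = 0x68, P[3] = 0xC9, P[4] = 0x2F, P[5] = 0x9A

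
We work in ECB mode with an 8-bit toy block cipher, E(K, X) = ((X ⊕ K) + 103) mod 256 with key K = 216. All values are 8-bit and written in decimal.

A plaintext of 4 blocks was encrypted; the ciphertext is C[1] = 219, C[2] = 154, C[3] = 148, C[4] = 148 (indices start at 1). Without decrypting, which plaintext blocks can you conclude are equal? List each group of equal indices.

P[3] = P[4]

ECB encrypts each block independently with the same key, so equal ciphertext blocks imply equal plaintext blocks.
C[3] = C[4] = 148, so P[3] = P[4].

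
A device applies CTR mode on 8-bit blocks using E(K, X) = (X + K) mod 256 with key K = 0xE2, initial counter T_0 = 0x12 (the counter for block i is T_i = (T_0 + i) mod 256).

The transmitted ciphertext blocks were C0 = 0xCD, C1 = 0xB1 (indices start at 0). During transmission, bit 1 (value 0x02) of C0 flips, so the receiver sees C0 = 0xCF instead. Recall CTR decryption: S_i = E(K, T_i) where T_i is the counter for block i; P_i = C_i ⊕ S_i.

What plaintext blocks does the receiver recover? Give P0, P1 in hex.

P0 = 0x3B, P1 = 0x44

Only C0 changed, to 0xCF. In CTR, a change in C_i flips the same bit in P_i only; the keystream is unaffected. Decrypting the received ciphertext:
P0: T = 0x12, S = E(K, T) = 0xF4; 0xCF ⊕ 0xF4 = 0x3B.
P1: T = 0x13, S = E(K, T) = 0xF5; 0xB1 ⊕ 0xF5 = 0x44.
Blocks that differ from the original plaintext: P0.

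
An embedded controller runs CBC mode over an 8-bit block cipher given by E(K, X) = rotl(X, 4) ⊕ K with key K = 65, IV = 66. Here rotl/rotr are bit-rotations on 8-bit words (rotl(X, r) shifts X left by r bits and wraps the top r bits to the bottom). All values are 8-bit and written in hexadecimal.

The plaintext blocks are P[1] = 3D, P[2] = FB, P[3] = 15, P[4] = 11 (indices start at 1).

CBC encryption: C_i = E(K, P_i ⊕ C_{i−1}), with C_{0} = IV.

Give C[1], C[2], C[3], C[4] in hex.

C[1] = D0, C[2] = D7, C[3] = 49, C[4] = E0

C[1]: P[1] ⊕ 66 = 5B; E(K, 5B) = D0.
C[2]: P[2] ⊕ D0 = 2B; E(K, 2B) = D7.
C[3]: P[3] ⊕ D7 = C2; E(K, C2) = 49.
C[4]: P[4] ⊕ 49 = 58; E(K, 58) = E0.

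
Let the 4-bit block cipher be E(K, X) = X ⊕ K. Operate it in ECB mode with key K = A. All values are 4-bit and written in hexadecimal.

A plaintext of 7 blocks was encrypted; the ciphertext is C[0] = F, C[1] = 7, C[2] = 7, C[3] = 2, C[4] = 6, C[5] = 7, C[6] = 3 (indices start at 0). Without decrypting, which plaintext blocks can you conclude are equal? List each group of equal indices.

ECB encrypts each block independently with the same key, so equal ciphertext blocks imply equal plaintext blocks.
C[1] = C[2] = C[5] = 7, so P[1] = P[2] = P[5].

P[1] = P[2] = P[5]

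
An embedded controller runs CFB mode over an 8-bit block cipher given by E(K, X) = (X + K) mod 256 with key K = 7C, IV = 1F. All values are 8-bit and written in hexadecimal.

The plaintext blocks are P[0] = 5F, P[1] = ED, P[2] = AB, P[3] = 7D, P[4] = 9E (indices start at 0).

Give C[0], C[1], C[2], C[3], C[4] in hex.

CFB encryption: C_i = P_i ⊕ E(K, C_{i−1}), with C_{−1} = IV.
C[0]: E(K, 1F) = 9B; 5F ⊕ 9B = C4.
C[1]: E(K, C4) = 40; ED ⊕ 40 = AD.
C[2]: E(K, AD) = 29; AB ⊕ 29 = 82.
C[3]: E(K, 82) = FE; 7D ⊕ FE = 83.
C[4]: E(K, 83) = FF; 9E ⊕ FF = 61.

C[0] = C4, C[1] = AD, C[2] = 82, C[3] = 83, C[4] = 61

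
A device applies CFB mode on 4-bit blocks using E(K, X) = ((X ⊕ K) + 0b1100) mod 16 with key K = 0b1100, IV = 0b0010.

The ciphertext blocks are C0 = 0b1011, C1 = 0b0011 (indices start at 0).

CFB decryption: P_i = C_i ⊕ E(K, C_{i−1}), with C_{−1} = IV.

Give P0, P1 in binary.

P0: E(K, 0b0010) = 0b1010; 0b1011 ⊕ 0b1010 = 0b0001.
P1: E(K, 0b1011) = 0b0011; 0b0011 ⊕ 0b0011 = 0b0000.

P0 = 0b0001, P1 = 0b0000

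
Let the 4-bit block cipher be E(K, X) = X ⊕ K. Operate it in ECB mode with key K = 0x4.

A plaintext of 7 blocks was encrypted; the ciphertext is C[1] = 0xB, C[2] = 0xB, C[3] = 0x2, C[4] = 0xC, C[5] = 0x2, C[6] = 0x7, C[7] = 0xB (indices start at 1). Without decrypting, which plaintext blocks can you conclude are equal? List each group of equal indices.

P[1] = P[2] = P[7]; P[3] = P[5]

ECB encrypts each block independently with the same key, so equal ciphertext blocks imply equal plaintext blocks.
C[1] = C[2] = C[7] = 0xB, so P[1] = P[2] = P[7].
C[3] = C[5] = 0x2, so P[3] = P[5].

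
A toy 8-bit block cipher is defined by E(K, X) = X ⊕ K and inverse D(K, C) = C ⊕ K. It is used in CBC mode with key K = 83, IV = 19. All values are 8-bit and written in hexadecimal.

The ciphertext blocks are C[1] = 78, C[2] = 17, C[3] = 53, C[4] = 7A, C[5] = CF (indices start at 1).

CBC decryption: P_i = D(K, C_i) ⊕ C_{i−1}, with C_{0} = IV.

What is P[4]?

P[4] = AA

P[4]: D(K, 7A) = F9; F9 ⊕ 53 = AA.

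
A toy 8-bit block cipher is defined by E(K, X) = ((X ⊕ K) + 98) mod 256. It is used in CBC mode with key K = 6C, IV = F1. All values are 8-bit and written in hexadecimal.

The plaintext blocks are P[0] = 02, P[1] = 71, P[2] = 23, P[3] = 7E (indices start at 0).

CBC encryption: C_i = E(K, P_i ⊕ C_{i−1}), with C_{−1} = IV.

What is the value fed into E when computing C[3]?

5B

C[0]: P[0] ⊕ F1 = F3; E(K, F3) = 37.
C[1]: P[1] ⊕ 37 = 46; E(K, 46) = C2.
C[2]: P[2] ⊕ C2 = E1; E(K, E1) = 25.
C[3]: P[3] ⊕ 25 = 5B; E(K, 5B) = CF.
So the input to E for block [3] is 5B.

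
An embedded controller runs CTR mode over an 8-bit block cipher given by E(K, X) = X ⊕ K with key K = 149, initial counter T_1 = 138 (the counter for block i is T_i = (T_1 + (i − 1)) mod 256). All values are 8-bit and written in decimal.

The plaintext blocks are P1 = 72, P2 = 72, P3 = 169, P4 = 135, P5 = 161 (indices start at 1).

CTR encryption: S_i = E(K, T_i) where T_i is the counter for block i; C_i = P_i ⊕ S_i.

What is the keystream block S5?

27

C1: T = 138, S = E(K, T) = 31; 72 ⊕ 31 = 87.
C2: T = 139, S = E(K, T) = 30; 72 ⊕ 30 = 86.
C3: T = 140, S = E(K, T) = 25; 169 ⊕ 25 = 176.
C4: T = 141, S = E(K, T) = 24; 135 ⊕ 24 = 159.
C5: T = 142, S = E(K, T) = 27; 161 ⊕ 27 = 186.
So S5 = 27.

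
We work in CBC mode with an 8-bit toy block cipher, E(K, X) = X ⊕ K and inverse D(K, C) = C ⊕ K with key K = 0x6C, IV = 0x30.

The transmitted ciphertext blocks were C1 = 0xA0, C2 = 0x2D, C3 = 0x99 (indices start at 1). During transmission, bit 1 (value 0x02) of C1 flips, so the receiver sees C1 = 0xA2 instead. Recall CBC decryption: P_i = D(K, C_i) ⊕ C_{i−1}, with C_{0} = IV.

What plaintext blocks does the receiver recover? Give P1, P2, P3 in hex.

Only C1 changed, to 0xA2. In CBC, a change in C_i garbles P_i and flips the same bit in P_{i+1}. Decrypting the received ciphertext:
P1: D(K, 0xA2) = 0xCE; 0xCE ⊕ 0x30 = 0xFE.
P2: D(K, 0x2D) = 0x41; 0x41 ⊕ 0xA2 = 0xE3.
P3: D(K, 0x99) = 0xF5; 0xF5 ⊕ 0x2D = 0xD8.
Blocks that differ from the original plaintext: P1, P2.

P1 = 0xFE, P2 = 0xE3, P3 = 0xD8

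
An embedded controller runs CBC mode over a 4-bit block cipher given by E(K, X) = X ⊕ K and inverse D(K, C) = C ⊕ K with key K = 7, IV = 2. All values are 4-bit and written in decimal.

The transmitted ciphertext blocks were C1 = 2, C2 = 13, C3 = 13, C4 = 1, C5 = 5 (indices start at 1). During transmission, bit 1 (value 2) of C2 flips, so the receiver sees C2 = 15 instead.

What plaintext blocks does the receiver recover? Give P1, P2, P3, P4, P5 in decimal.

P1 = 7, P2 = 10, P3 = 5, P4 = 11, P5 = 3

CBC decryption: P_i = D(K, C_i) ⊕ C_{i−1}, with C_{0} = IV.
Only C2 changed, to 15. In CBC, a change in C_i garbles P_i and flips the same bit in P_{i+1}. Decrypting the received ciphertext:
P1: D(K, 2) = 5; 5 ⊕ 2 = 7.
P2: D(K, 15) = 8; 8 ⊕ 2 = 10.
P3: D(K, 13) = 10; 10 ⊕ 15 = 5.
P4: D(K, 1) = 6; 6 ⊕ 13 = 11.
P5: D(K, 5) = 2; 2 ⊕ 1 = 3.
Blocks that differ from the original plaintext: P2, P3.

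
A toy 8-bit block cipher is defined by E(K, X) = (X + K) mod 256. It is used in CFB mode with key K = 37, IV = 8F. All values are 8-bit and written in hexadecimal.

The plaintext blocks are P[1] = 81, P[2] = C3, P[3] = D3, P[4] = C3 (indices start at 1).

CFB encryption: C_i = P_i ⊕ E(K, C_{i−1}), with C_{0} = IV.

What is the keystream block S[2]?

7E

C[1]: E(K, 8F) = C6; 81 ⊕ C6 = 47.
C[2]: E(K, 47) = 7E; C3 ⊕ 7E = BD.
So S[2] = 7E.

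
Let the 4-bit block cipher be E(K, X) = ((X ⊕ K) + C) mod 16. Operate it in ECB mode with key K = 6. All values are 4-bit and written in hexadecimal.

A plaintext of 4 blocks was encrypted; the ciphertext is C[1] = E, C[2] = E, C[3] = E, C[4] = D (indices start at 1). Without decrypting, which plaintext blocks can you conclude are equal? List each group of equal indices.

ECB encrypts each block independently with the same key, so equal ciphertext blocks imply equal plaintext blocks.
C[1] = C[2] = C[3] = E, so P[1] = P[2] = P[3].

P[1] = P[2] = P[3]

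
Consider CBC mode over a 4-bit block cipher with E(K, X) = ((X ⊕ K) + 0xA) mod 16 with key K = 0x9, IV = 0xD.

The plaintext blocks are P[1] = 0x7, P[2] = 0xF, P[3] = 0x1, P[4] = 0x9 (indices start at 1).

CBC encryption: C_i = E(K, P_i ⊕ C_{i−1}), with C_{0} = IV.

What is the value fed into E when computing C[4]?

C[1]: P[1] ⊕ 0xD = 0xA; E(K, 0xA) = 0xD.
C[2]: P[2] ⊕ 0xD = 0x2; E(K, 0x2) = 0x5.
C[3]: P[3] ⊕ 0x5 = 0x4; E(K, 0x4) = 0x7.
C[4]: P[4] ⊕ 0x7 = 0xE; E(K, 0xE) = 0x1.
So the input to E for block [4] is 0xE.

0xE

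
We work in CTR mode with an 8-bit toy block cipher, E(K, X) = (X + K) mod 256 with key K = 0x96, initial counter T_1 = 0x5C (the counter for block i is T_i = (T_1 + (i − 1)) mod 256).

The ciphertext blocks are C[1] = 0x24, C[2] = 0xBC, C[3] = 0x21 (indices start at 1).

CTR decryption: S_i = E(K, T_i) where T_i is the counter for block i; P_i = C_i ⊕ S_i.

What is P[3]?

P[3]: T = 0x5E, S = E(K, T) = 0xF4; 0x21 ⊕ 0xF4 = 0xD5.

P[3] = 0xD5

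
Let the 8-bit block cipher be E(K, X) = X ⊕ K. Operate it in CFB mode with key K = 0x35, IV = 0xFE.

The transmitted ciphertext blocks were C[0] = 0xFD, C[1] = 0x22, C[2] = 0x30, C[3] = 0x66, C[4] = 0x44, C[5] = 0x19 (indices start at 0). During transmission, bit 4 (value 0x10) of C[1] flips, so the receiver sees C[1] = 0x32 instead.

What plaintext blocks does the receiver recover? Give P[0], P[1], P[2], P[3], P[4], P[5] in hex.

CFB decryption: P_i = C_i ⊕ E(K, C_{i−1}), with C_{−1} = IV.
Only C[1] changed, to 0x32. In CFB, a change in C_i flips the same bit in P_i and garbles P_{i+1}. Decrypting the received ciphertext:
P[0]: E(K, 0xFE) = 0xCB; 0xFD ⊕ 0xCB = 0x36.
P[1]: E(K, 0xFD) = 0xC8; 0x32 ⊕ 0xC8 = 0xFA.
P[2]: E(K, 0x32) = 0x07; 0x30 ⊕ 0x07 = 0x37.
P[3]: E(K, 0x30) = 0x05; 0x66 ⊕ 0x05 = 0x63.
P[4]: E(K, 0x66) = 0x53; 0x44 ⊕ 0x53 = 0x17.
P[5]: E(K, 0x44) = 0x71; 0x19 ⊕ 0x71 = 0x68.
Blocks that differ from the original plaintext: P[1], P[2].

P[0] = 0x36, P[1] = 0xFA, P[2] = 0x37, P[3] = 0x63, P[4] = 0x17, P[5] = 0x68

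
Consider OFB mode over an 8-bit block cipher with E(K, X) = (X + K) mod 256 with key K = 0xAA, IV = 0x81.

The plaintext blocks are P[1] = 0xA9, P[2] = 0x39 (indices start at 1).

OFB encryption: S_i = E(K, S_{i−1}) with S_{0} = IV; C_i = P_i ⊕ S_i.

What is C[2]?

C[2] = 0xEC

C[1]: S = E(K, 0x81) = 0x2B; 0xA9 ⊕ 0x2B = 0x82.
C[2]: S = E(K, 0x2B) = 0xD5; 0x39 ⊕ 0xD5 = 0xEC.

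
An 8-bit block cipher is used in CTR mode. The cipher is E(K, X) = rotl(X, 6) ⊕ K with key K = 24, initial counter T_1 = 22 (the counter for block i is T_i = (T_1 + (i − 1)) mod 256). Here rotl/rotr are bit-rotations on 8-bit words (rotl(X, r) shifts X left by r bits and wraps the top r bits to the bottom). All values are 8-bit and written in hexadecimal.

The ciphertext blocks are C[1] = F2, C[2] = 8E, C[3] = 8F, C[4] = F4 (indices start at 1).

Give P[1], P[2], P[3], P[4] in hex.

P[1] = 5E, P[2] = 62, P[3] = A2, P[4] = 99

CTR decryption: S_i = E(K, T_i) where T_i is the counter for block i; P_i = C_i ⊕ S_i.
P[1]: T = 22, S = E(K, T) = AC; F2 ⊕ AC = 5E.
P[2]: T = 23, S = E(K, T) = EC; 8E ⊕ EC = 62.
P[3]: T = 24, S = E(K, T) = 2D; 8F ⊕ 2D = A2.
P[4]: T = 25, S = E(K, T) = 6D; F4 ⊕ 6D = 99.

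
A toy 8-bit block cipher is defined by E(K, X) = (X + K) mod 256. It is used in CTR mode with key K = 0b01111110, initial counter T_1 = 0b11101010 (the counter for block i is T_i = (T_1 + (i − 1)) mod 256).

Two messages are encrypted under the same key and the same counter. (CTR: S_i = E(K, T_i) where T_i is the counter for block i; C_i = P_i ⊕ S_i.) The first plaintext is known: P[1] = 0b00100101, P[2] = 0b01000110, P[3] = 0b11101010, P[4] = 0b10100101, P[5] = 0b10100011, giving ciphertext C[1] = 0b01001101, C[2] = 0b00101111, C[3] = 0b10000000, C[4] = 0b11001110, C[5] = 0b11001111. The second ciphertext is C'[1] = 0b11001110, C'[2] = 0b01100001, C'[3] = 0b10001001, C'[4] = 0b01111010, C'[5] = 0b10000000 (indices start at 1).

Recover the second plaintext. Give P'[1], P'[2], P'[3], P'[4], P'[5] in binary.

P'[1] = 0b10100110, P'[2] = 0b00001000, P'[3] = 0b11100011, P'[4] = 0b00010001, P'[5] = 0b11101100

In CTR with a reused counter, both messages share the same keystream S_i, so C_i ⊕ C'_i = P_i ⊕ P'_i and thus P'_i = P_i ⊕ C_i ⊕ C'_i.
P'[1]: 0b00100101 ⊕ 0b01001101 ⊕ 0b11001110 = 0b10100110.
P'[2]: 0b01000110 ⊕ 0b00101111 ⊕ 0b01100001 = 0b00001000.
P'[3]: 0b11101010 ⊕ 0b10000000 ⊕ 0b10001001 = 0b11100011.
P'[4]: 0b10100101 ⊕ 0b11001110 ⊕ 0b01111010 = 0b00010001.
P'[5]: 0b10100011 ⊕ 0b11001111 ⊕ 0b10000000 = 0b11101100.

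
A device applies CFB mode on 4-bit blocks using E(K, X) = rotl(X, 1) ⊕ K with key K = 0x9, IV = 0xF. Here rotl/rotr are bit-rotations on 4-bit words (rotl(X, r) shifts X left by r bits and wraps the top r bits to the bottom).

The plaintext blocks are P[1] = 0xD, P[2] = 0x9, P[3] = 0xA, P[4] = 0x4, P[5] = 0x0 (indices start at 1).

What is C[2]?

CFB encryption: C_i = P_i ⊕ E(K, C_{i−1}), with C_{0} = IV.
C[1]: E(K, 0xF) = 0x6; 0xD ⊕ 0x6 = 0xB.
C[2]: E(K, 0xB) = 0xE; 0x9 ⊕ 0xE = 0x7.

C[2] = 0x7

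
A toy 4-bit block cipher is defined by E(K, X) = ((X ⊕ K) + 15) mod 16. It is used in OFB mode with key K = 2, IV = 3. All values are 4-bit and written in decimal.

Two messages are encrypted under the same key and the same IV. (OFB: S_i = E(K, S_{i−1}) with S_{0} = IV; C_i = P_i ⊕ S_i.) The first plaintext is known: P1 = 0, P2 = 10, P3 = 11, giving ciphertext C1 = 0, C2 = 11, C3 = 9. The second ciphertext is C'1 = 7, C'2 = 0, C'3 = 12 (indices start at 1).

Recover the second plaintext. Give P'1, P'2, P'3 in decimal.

P'1 = 7, P'2 = 1, P'3 = 14

In OFB with a reused IV, both messages share the same keystream S_i, so C_i ⊕ C'_i = P_i ⊕ P'_i and thus P'_i = P_i ⊕ C_i ⊕ C'_i.
P'1: 0 ⊕ 0 ⊕ 7 = 7.
P'2: 10 ⊕ 11 ⊕ 0 = 1.
P'3: 11 ⊕ 9 ⊕ 12 = 14.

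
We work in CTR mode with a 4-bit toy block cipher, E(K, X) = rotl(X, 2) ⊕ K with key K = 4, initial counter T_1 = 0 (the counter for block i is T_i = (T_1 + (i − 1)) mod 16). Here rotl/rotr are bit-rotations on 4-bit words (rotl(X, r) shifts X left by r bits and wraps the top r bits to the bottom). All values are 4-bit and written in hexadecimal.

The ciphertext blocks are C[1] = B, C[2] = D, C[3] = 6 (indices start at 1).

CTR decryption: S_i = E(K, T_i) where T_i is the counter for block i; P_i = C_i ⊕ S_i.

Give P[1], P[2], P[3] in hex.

P[1] = F, P[2] = D, P[3] = A

P[1]: T = 0, S = E(K, T) = 4; B ⊕ 4 = F.
P[2]: T = 1, S = E(K, T) = 0; D ⊕ 0 = D.
P[3]: T = 2, S = E(K, T) = C; 6 ⊕ C = A.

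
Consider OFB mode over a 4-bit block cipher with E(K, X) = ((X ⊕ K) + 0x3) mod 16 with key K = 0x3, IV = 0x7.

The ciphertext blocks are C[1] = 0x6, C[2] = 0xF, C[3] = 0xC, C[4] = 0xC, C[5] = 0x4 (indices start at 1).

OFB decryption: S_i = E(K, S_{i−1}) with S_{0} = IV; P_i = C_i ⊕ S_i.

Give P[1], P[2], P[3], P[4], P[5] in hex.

P[1]: S = E(K, 0x7) = 0x7; 0x6 ⊕ 0x7 = 0x1.
P[2]: S = E(K, 0x7) = 0x7; 0xF ⊕ 0x7 = 0x8.
P[3]: S = E(K, 0x7) = 0x7; 0xC ⊕ 0x7 = 0xB.
P[4]: S = E(K, 0x7) = 0x7; 0xC ⊕ 0x7 = 0xB.
P[5]: S = E(K, 0x7) = 0x7; 0x4 ⊕ 0x7 = 0x3.

P[1] = 0x1, P[2] = 0x8, P[3] = 0xB, P[4] = 0xB, P[5] = 0x3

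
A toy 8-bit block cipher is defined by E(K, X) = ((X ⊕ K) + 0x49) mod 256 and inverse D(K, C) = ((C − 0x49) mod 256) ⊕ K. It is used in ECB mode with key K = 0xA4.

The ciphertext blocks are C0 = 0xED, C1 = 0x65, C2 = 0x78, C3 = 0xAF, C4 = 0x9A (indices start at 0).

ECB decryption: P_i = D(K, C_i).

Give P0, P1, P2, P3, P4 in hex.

P0 = 0x00, P1 = 0xB8, P2 = 0x8B, P3 = 0xC2, P4 = 0xF5

P0: D(K, 0xED) = 0x00.
P1: D(K, 0x65) = 0xB8.
P2: D(K, 0x78) = 0x8B.
P3: D(K, 0xAF) = 0xC2.
P4: D(K, 0x9A) = 0xF5.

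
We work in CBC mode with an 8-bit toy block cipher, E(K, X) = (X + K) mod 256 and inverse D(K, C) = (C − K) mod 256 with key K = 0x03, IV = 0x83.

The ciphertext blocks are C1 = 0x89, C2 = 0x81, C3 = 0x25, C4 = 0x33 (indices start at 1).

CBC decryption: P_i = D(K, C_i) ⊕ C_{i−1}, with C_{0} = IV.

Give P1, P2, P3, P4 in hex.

P1: D(K, 0x89) = 0x86; 0x86 ⊕ 0x83 = 0x05.
P2: D(K, 0x81) = 0x7E; 0x7E ⊕ 0x89 = 0xF7.
P3: D(K, 0x25) = 0x22; 0x22 ⊕ 0x81 = 0xA3.
P4: D(K, 0x33) = 0x30; 0x30 ⊕ 0x25 = 0x15.

P1 = 0x05, P2 = 0xF7, P3 = 0xA3, P4 = 0x15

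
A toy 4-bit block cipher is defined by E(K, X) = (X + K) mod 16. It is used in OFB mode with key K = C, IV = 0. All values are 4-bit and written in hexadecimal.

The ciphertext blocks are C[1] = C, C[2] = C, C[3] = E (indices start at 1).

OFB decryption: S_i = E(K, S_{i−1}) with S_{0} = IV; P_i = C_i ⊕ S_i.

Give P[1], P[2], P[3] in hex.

P[1]: S = E(K, 0) = C; C ⊕ C = 0.
P[2]: S = E(K, C) = 8; C ⊕ 8 = 4.
P[3]: S = E(K, 8) = 4; E ⊕ 4 = A.

P[1] = 0, P[2] = 4, P[3] = A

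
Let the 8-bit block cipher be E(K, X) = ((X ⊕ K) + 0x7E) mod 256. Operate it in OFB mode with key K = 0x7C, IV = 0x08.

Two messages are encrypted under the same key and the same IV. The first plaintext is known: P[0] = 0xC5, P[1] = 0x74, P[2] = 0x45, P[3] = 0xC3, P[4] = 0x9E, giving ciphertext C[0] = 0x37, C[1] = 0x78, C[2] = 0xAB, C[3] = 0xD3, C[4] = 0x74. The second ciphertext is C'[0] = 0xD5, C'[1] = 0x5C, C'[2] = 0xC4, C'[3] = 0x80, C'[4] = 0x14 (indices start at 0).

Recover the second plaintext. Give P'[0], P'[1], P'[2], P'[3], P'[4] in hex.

In OFB with a reused IV, both messages share the same keystream S_i, so C_i ⊕ C'_i = P_i ⊕ P'_i and thus P'_i = P_i ⊕ C_i ⊕ C'_i.
P'[0]: 0xC5 ⊕ 0x37 ⊕ 0xD5 = 0x27.
P'[1]: 0x74 ⊕ 0x78 ⊕ 0x5C = 0x50.
P'[2]: 0x45 ⊕ 0xAB ⊕ 0xC4 = 0x2A.
P'[3]: 0xC3 ⊕ 0xD3 ⊕ 0x80 = 0x90.
P'[4]: 0x9E ⊕ 0x74 ⊕ 0x14 = 0xFE.

P'[0] = 0x27, P'[1] = 0x50, P'[2] = 0x2A, P'[3] = 0x90, P'[4] = 0xFE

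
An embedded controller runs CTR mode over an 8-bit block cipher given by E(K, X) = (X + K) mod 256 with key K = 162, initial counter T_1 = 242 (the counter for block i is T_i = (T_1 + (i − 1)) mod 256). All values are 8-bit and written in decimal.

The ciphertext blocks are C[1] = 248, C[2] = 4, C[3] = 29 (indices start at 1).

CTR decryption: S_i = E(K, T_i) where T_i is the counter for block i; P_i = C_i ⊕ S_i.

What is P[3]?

P[3]: T = 244, S = E(K, T) = 150; 29 ⊕ 150 = 139.

P[3] = 139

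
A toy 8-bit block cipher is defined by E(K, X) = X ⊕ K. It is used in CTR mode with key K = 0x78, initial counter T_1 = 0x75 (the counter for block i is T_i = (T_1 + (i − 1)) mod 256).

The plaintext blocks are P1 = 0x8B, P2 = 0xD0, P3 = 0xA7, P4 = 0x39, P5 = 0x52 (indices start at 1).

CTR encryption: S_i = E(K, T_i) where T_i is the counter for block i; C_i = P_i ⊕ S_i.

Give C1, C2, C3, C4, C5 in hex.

C1: T = 0x75, S = E(K, T) = 0x0D; 0x8B ⊕ 0x0D = 0x86.
C2: T = 0x76, S = E(K, T) = 0x0E; 0xD0 ⊕ 0x0E = 0xDE.
C3: T = 0x77, S = E(K, T) = 0x0F; 0xA7 ⊕ 0x0F = 0xA8.
C4: T = 0x78, S = E(K, T) = 0x00; 0x39 ⊕ 0x00 = 0x39.
C5: T = 0x79, S = E(K, T) = 0x01; 0x52 ⊕ 0x01 = 0x53.

C1 = 0x86, C2 = 0xDE, C3 = 0xA8, C4 = 0x39, C5 = 0x53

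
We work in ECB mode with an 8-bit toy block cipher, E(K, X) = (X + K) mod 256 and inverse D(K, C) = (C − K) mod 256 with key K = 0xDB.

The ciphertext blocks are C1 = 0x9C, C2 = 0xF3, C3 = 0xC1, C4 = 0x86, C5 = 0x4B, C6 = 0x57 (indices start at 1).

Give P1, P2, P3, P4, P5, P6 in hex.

P1 = 0xC1, P2 = 0x18, P3 = 0xE6, P4 = 0xAB, P5 = 0x70, P6 = 0x7C

ECB decryption: P_i = D(K, C_i).
P1: D(K, 0x9C) = 0xC1.
P2: D(K, 0xF3) = 0x18.
P3: D(K, 0xC1) = 0xE6.
P4: D(K, 0x86) = 0xAB.
P5: D(K, 0x4B) = 0x70.
P6: D(K, 0x57) = 0x7C.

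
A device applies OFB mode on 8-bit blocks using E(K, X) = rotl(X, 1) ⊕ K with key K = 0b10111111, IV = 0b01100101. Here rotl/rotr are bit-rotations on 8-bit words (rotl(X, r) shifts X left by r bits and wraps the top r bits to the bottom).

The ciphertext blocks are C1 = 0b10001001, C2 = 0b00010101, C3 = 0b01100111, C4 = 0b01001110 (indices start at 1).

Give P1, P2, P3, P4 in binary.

OFB decryption: S_i = E(K, S_{i−1}) with S_{0} = IV; P_i = C_i ⊕ S_i.
P1: S = E(K, 0b01100101) = 0b01110101; 0b10001001 ⊕ 0b01110101 = 0b11111100.
P2: S = E(K, 0b01110101) = 0b01010101; 0b00010101 ⊕ 0b01010101 = 0b01000000.
P3: S = E(K, 0b01010101) = 0b00010101; 0b01100111 ⊕ 0b00010101 = 0b01110010.
P4: S = E(K, 0b00010101) = 0b10010101; 0b01001110 ⊕ 0b10010101 = 0b11011011.

P1 = 0b11111100, P2 = 0b01000000, P3 = 0b01110010, P4 = 0b11011011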